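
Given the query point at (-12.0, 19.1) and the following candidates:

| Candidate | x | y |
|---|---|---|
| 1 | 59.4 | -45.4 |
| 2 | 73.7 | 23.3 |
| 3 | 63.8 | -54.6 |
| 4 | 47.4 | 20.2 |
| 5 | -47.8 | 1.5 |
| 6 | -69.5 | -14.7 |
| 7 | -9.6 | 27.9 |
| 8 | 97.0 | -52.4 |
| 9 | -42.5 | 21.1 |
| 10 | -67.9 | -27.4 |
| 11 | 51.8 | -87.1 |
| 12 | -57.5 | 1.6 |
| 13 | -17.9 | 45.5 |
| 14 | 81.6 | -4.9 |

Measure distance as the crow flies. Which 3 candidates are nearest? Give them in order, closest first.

7, 13, 9

Distances from (-12.0, 19.1):
1: 96.2
2: 85.8
3: 105.7
4: 59.4
5: 39.9
6: 66.7
7: 9.1
8: 130.4
9: 30.6
10: 72.7
11: 123.9
12: 48.7
13: 27.1
14: 96.6
Sorted: 7 (9.1) < 13 (27.1) < 9 (30.6) < 5 (39.9) < 12 (48.7) < …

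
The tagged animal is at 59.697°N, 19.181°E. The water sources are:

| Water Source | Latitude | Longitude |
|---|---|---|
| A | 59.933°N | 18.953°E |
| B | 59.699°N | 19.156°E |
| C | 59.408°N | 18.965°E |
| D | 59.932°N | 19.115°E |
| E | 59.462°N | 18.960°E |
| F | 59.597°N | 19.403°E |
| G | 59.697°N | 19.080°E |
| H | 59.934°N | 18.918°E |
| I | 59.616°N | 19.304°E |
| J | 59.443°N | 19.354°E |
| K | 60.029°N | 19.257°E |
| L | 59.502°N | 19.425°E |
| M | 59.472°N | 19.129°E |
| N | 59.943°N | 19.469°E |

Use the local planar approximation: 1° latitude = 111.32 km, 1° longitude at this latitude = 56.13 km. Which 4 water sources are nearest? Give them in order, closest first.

Distances from 59.697°N, 19.181°E:
A: 29.223 km
B: 1.421 km
C: 34.380 km
D: 26.421 km
E: 28.952 km
F: 16.709 km
G: 5.669 km
H: 30.232 km
I: 11.356 km
J: 29.896 km
K: 37.204 km
L: 25.667 km
M: 25.216 km
N: 31.800 km
Sorted: B (1.421 km) < G (5.669 km) < I (11.356 km) < F (16.709 km) < M (25.216 km) < L (25.667 km) < …

B, G, I, F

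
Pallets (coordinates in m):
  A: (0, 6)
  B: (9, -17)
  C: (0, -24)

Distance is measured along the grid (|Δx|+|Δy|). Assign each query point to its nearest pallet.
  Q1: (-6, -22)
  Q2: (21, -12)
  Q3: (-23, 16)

Q1→C; Q2→B; Q3→A

Q1 at (-6, -22):
  A: 34 m
  B: 20 m
  C: 8 m
  → nearest: C (8 m)
Q2 at (21, -12):
  A: 39 m
  B: 17 m
  C: 33 m
  → nearest: B (17 m)
Q3 at (-23, 16):
  A: 33 m
  B: 65 m
  C: 63 m
  → nearest: A (33 m)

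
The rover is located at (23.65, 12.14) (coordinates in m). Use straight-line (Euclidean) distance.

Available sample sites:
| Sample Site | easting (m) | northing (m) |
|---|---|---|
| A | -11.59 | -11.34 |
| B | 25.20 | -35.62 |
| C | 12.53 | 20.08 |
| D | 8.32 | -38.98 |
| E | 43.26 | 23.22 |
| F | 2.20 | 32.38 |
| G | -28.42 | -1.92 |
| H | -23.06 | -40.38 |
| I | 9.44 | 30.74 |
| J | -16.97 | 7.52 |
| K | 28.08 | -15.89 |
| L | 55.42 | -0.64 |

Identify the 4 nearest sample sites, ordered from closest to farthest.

Distances from (23.65, 12.14):
A: √((-35.24)² + (-23.48)²) = √(1241.8576 + 551.3104) = 42.35 m
B: √((1.55)² + (-47.76)²) = √(2.4025 + 2281.0176) = 47.79 m
C: √((-11.12)² + (7.94)²) = √(123.6544 + 63.0436) = 13.66 m
D: √((-15.33)² + (-51.12)²) = √(235.0089 + 2613.2544) = 53.37 m
E: √((19.61)² + (11.08)²) = √(384.5521 + 122.7664) = 22.52 m
F: √((-21.45)² + (20.24)²) = √(460.1025 + 409.6576) = 29.49 m
G: √((-52.07)² + (-14.06)²) = √(2711.2849 + 197.6836) = 53.93 m
H: √((-46.71)² + (-52.52)²) = √(2181.8241 + 2758.3504) = 70.29 m
I: √((-14.21)² + (18.60)²) = √(201.9241 + 345.9600) = 23.41 m
J: √((-40.62)² + (-4.62)²) = √(1649.9844 + 21.3444) = 40.88 m
K: √((4.43)² + (-28.03)²) = √(19.6249 + 785.6809) = 28.38 m
L: √((31.77)² + (-12.78)²) = √(1009.3329 + 163.3284) = 34.24 m
Sorted: C (13.66 m) < E (22.52 m) < I (23.41 m) < K (28.38 m) < F (29.49 m) < L (34.24 m) < …

C, E, I, K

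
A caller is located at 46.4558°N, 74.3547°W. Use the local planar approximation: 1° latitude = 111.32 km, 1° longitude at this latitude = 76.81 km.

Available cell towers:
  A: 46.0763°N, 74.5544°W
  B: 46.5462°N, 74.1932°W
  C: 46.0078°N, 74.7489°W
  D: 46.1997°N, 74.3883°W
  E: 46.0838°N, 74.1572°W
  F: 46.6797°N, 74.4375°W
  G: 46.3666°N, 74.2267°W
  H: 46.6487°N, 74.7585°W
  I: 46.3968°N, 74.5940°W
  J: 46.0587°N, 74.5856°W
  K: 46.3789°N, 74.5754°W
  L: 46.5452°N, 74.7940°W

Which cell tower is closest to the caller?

G

Distances from 46.4558°N, 74.3547°W:
A: 44.9444 km
B: 15.9734 km
C: 58.3433 km
D: 28.6256 km
E: 44.1022 km
F: 25.7232 km
G: 13.9736 km
H: 37.7240 km
I: 19.5188 km
J: 47.6303 km
K: 18.9908 km
L: 35.1796 km
Minimum: G at 13.9736 km.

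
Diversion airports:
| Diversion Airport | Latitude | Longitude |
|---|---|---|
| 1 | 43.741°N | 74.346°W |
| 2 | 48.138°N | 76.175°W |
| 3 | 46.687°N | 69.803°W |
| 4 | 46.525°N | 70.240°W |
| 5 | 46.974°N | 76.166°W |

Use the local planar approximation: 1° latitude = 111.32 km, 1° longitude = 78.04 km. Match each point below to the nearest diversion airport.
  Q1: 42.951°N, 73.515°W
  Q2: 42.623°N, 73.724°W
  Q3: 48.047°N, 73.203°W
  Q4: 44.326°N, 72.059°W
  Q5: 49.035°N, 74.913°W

Q1→1; Q2→1; Q3→2; Q4→1; Q5→2

Q1 at 42.951°N, 73.515°W:
  1: √((0.790·111.32)² + (-0.831·78.04)²) = √(7733.93607 + 4205.68333) = 109.269 km
  2: √((5.187·111.32)² + (-2.660·78.04)²) = √(333410.20712 + 43092.11346) = 613.598 km
  3: √((3.736·111.32)² + (3.712·78.04)²) = √(172965.75641 + 83917.09795) = 506.836 km
  4: √((3.574·111.32)² + (3.275·78.04)²) = √(158290.73353 + 65321.64756) = 472.877 km
  5: √((4.023·111.32)² + (-2.651·78.04)²) = √(200560.98804 + 42801.00601) = 493.317 km
  → nearest: 1 (109.269 km)
Q2 at 42.623°N, 73.724°W:
  1: √((1.118·111.32)² + (-0.622·78.04)²) = √(15489.23620 + 2356.21703) = 133.587 km
  2: √((5.515·111.32)² + (-2.451·78.04)²) = √(376909.79933 + 36586.52348) = 643.037 km
  3: √((4.064·111.32)² + (3.921·78.04)²) = √(204669.81352 + 93632.84211) = 546.171 km
  4: √((3.902·111.32)² + (3.484·78.04)²) = √(188677.85289 + 73924.91164) = 512.448 km
  5: √((4.351·111.32)² + (-2.442·78.04)²) = √(234598.13860 + 36318.32751) = 520.496 km
  → nearest: 1 (133.587 km)
Q3 at 48.047°N, 73.203°W:
  1: √((-4.306·111.32)² + (-1.143·78.04)²) = √(229770.59364 + 7956.59005) = 487.573 km
  2: √((0.091·111.32)² + (-2.972·78.04)²) = √(102.61933 + 53793.78856) = 232.156 km
  3: √((-1.360·111.32)² + (3.400·78.04)²) = √(22920.50658 + 70403.19290) = 305.489 km
  4: √((-1.522·111.32)² + (2.963·78.04)²) = √(28706.19960 + 53468.47831) = 286.661 km
  5: √((-1.073·111.32)² + (-2.963·78.04)²) = √(14267.43292 + 53468.47831) = 260.261 km
  → nearest: 2 (232.156 km)
Q4 at 44.326°N, 72.059°W:
  1: √((-0.585·111.32)² + (-2.287·78.04)²) = √(4240.90093 + 31854.21087) = 189.987 km
  2: √((3.812·111.32)² + (-4.116·78.04)²) = √(180074.48411 + 103177.56010) = 532.214 km
  3: √((2.361·111.32)² + (2.256·78.04)²) = √(69077.77962 + 30996.50387) = 316.345 km
  4: √((2.199·111.32)² + (1.819·78.04)²) = √(59923.45618 + 20151.15389) = 282.975 km
  5: √((2.648·111.32)² + (-4.107·78.04)²) = √(86892.51286 + 102726.83959) = 435.453 km
  → nearest: 1 (189.987 km)
Q5 at 49.035°N, 74.913°W:
  1: √((-5.294·111.32)² + (0.567·78.04)²) = √(347307.58588 + 1957.94568) = 590.987 km
  2: √((-0.897·111.32)² + (-1.262·78.04)²) = √(9970.82930 + 9699.58674) = 140.251 km
  3: √((-2.348·111.32)² + (5.110·78.04)²) = √(68319.16983 + 159028.99768) = 476.810 km
  4: √((-2.510·111.32)² + (4.673·78.04)²) = √(78071.73633 + 132992.17341) = 459.417 km
  5: √((-2.061·111.32)² + (-1.253·78.04)²) = √(52638.36351 + 9561.73412) = 249.399 km
  → nearest: 2 (140.251 km)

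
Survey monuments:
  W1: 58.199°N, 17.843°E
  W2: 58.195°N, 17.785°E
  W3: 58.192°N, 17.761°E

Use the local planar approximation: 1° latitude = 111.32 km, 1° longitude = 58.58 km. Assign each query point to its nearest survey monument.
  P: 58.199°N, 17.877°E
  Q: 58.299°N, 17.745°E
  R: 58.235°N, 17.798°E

P at 58.199°N, 17.877°E:
  W1: √((0.000·111.32)² + (-0.034·58.58)²) = √(0.00000 + 3.96695) = 1.992 km
  W2: √((-0.004·111.32)² + (-0.092·58.58)²) = √(0.19827 + 29.04520) = 5.408 km
  W3: √((-0.007·111.32)² + (-0.116·58.58)²) = √(0.60721 + 46.17583) = 6.840 km
  → nearest: W1 (1.992 km)
Q at 58.299°N, 17.745°E:
  W1: √((-0.100·111.32)² + (0.098·58.58)²) = √(123.92142 + 32.95724) = 12.525 km
  W2: √((-0.104·111.32)² + (0.040·58.58)²) = √(134.03341 + 5.49059) = 11.812 km
  W3: √((-0.107·111.32)² + (0.016·58.58)²) = √(141.87764 + 0.87849) = 11.948 km
  → nearest: W2 (11.812 km)
R at 58.235°N, 17.798°E:
  W1: √((-0.036·111.32)² + (0.045·58.58)²) = √(16.06022 + 6.94902) = 4.797 km
  W2: √((-0.040·111.32)² + (-0.013·58.58)²) = √(19.82743 + 0.57994) = 4.517 km
  W3: √((-0.043·111.32)² + (-0.037·58.58)²) = √(22.91307 + 4.69788) = 5.255 km
  → nearest: W2 (4.517 km)

P→W1; Q→W2; R→W2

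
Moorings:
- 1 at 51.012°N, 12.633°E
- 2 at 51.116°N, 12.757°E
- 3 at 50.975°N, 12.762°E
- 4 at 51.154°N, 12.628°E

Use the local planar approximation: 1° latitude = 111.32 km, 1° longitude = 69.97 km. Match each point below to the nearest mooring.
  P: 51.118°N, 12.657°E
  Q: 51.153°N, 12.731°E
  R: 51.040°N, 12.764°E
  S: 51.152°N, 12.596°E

P at 51.118°N, 12.657°E:
  1: √((-0.106·111.32)² + (-0.024·69.97)²) = √(139.23811 + 2.81998) = 11.919 km
  2: √((-0.002·111.32)² + (0.100·69.97)²) = √(0.04957 + 48.95801) = 7.001 km
  3: √((-0.143·111.32)² + (0.105·69.97)²) = √(253.40692 + 53.97620) = 17.532 km
  4: √((0.036·111.32)² + (-0.029·69.97)²) = √(16.06022 + 4.11737) = 4.492 km
  → nearest: 4 (4.492 km)
Q at 51.153°N, 12.731°E:
  1: √((-0.141·111.32)² + (-0.098·69.97)²) = √(246.36818 + 47.01927) = 17.129 km
  2: √((-0.037·111.32)² + (0.026·69.97)²) = √(16.96484 + 3.30956) = 4.503 km
  3: √((-0.178·111.32)² + (0.031·69.97)²) = √(392.63264 + 4.70486) = 19.933 km
  4: √((0.001·111.32)² + (-0.103·69.97)²) = √(0.01239 + 51.93955) = 7.208 km
  → nearest: 2 (4.503 km)
R at 51.040°N, 12.764°E:
  1: √((-0.028·111.32)² + (-0.131·69.97)²) = √(9.71544 + 84.01684) = 9.682 km
  2: √((0.076·111.32)² + (-0.007·69.97)²) = √(71.57701 + 0.23989) = 8.474 km
  3: √((-0.065·111.32)² + (-0.002·69.97)²) = √(52.35680 + 0.01958) = 7.237 km
  4: √((0.114·111.32)² + (-0.136·69.97)²) = √(161.04828 + 90.55273) = 15.862 km
  → nearest: 3 (7.237 km)
S at 51.152°N, 12.596°E:
  1: √((-0.140·111.32)² + (0.037·69.97)²) = √(242.88599 + 6.70235) = 15.798 km
  2: √((-0.036·111.32)² + (0.161·69.97)²) = √(16.06022 + 126.90406) = 11.957 km
  3: √((-0.177·111.32)² + (0.166·69.97)²) = √(388.23343 + 134.90869) = 22.872 km
  4: √((0.002·111.32)² + (0.032·69.97)²) = √(0.04957 + 5.01330) = 2.250 km
  → nearest: 4 (2.250 km)

P→4; Q→2; R→3; S→4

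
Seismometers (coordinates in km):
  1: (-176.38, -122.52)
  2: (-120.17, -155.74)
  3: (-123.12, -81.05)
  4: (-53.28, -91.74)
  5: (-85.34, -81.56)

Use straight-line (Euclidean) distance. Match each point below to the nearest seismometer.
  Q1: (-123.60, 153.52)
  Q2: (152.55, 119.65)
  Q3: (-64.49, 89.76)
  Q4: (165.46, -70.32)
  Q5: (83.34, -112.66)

Q1 at (-123.60, 153.52):
  1: 281.04 km
  2: 309.28 km
  3: 234.57 km
  4: 255.14 km
  5: 238.17 km
  → nearest: 3 (234.57 km)
Q2 at (152.55, 119.65):
  1: 408.46 km
  2: 387.58 km
  3: 340.99 km
  4: 295.05 km
  5: 311.57 km
  → nearest: 4 (295.05 km)
Q3 at (-64.49, 89.76):
  1: 239.96 km
  2: 251.74 km
  3: 180.59 km
  4: 181.85 km
  5: 172.58 km
  → nearest: 5 (172.58 km)
Q4 at (165.46, -70.32):
  1: 345.80 km
  2: 298.13 km
  3: 288.78 km
  4: 219.79 km
  5: 251.05 km
  → nearest: 4 (219.79 km)
Q5 at (83.34, -112.66):
  1: 259.91 km
  2: 208.02 km
  3: 208.87 km
  4: 138.21 km
  5: 171.52 km
  → nearest: 4 (138.21 km)

Q1→3; Q2→4; Q3→5; Q4→4; Q5→4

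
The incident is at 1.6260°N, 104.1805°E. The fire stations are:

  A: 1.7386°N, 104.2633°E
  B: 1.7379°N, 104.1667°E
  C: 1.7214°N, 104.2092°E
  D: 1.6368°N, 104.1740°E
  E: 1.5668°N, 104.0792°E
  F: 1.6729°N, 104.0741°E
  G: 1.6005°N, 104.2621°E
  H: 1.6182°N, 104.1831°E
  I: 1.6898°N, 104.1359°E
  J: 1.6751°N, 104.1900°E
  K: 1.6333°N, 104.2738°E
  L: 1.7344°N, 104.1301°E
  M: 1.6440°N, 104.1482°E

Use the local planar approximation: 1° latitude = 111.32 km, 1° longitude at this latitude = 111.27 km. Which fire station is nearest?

H

Distances from 1.6260°N, 104.1805°E:
A: √((0.1126·111.32)² + (0.0828·111.27)²) = √(157.116999 + 84.882243) = 15.5563 km
B: √((0.1119·111.32)² + (-0.0138·111.27)²) = √(155.169574 + 2.357840) = 12.5510 km
C: √((0.0954·111.32)² + (0.0287·111.27)²) = √(112.782871 + 10.198117) = 11.0897 km
D: √((0.0108·111.32)² + (-0.0065·111.27)²) = √(1.445419 + 0.523098) = 1.4030 km
E: √((-0.0592·111.32)² + (-0.1013·111.27)²) = √(43.429998 + 127.050116) = 13.0568 km
F: √((0.0469·111.32)² + (-0.1064·111.27)²) = √(27.257880 + 140.164952) = 12.9392 km
G: √((-0.0255·111.32)² + (0.0816·111.27)²) = √(8.057991 + 82.439717) = 9.5130 km
H: √((-0.0078·111.32)² + (0.0026·111.27)²) = √(0.753938 + 0.083696) = 0.9152 km
I: √((0.0638·111.32)² + (-0.0446·111.27)²) = √(50.441472 + 24.627816) = 8.6643 km
J: √((0.0491·111.32)² + (0.0095·111.27)²) = √(29.875101 + 1.117386) = 5.5671 km
K: √((0.0073·111.32)² + (0.0933·111.27)²) = √(0.660377 + 107.775355) = 10.4132 km
L: √((0.1084·111.32)² + (-0.0504·111.27)²) = √(145.614613 + 31.449754) = 13.3066 km
M: √((0.0180·111.32)² + (-0.0323·111.27)²) = √(4.015054 + 12.916987) = 4.1149 km
Minimum: H at 0.9152 km.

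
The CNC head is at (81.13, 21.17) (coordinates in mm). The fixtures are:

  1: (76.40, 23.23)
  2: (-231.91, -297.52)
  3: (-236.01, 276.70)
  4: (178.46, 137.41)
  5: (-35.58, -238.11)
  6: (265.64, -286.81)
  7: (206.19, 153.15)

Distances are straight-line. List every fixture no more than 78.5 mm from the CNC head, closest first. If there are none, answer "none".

1

Distances from (81.13, 21.17):
1: √((-4.73)² + (2.06)²) = √(22.3729 + 4.2436) = 5.16 mm
2: √((-313.04)² + (-318.69)²) = √(97994.0416 + 101563.3161) = 446.72 mm
3: √((-317.14)² + (255.53)²) = √(100577.7796 + 65295.5809) = 407.28 mm
4: √((97.33)² + (116.24)²) = √(9473.1289 + 13511.7376) = 151.61 mm
5: √((-116.71)² + (-259.28)²) = √(13621.2241 + 67226.1184) = 284.34 mm
6: √((184.51)² + (-307.98)²) = √(34043.9401 + 94851.6804) = 359.02 mm
7: √((125.06)² + (131.98)²) = √(15640.0036 + 17418.7204) = 181.82 mm
Threshold 78.5 mm: 1 (5.16 mm) is within range.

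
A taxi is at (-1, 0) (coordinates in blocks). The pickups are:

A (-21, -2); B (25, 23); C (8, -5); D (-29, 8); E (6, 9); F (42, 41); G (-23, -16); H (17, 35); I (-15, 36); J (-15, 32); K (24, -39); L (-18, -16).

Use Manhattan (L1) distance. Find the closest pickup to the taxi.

Distances from (-1, 0):
A: |-20| + |-2| = 20 + 2 = 22 blocks
B: |26| + |23| = 26 + 23 = 49 blocks
C: |9| + |-5| = 9 + 5 = 14 blocks
D: |-28| + |8| = 28 + 8 = 36 blocks
E: |7| + |9| = 7 + 9 = 16 blocks
F: |43| + |41| = 43 + 41 = 84 blocks
G: |-22| + |-16| = 22 + 16 = 38 blocks
H: |18| + |35| = 18 + 35 = 53 blocks
I: |-14| + |36| = 14 + 36 = 50 blocks
J: |-14| + |32| = 14 + 32 = 46 blocks
K: |25| + |-39| = 25 + 39 = 64 blocks
L: |-17| + |-16| = 17 + 16 = 33 blocks
Minimum: C at 14 blocks.

C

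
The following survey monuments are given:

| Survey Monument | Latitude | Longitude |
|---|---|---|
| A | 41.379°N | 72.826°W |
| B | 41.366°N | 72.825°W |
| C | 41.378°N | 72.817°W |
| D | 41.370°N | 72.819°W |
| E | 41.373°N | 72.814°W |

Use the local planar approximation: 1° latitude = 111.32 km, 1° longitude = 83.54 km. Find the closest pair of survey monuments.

D and E

Pairwise distances:
D–E: 0.5348 km
C–E: 0.6104 km
B–D: 0.6705 km
A–C: 0.7601 km
C–D: 0.9061 km
A–D: 1.1601 km
A–E: 1.2046 km
B–E: 1.2049 km
A–B: 1.4496 km
B–C: 1.4937 km
Closest pair: D–E at 0.5348 km.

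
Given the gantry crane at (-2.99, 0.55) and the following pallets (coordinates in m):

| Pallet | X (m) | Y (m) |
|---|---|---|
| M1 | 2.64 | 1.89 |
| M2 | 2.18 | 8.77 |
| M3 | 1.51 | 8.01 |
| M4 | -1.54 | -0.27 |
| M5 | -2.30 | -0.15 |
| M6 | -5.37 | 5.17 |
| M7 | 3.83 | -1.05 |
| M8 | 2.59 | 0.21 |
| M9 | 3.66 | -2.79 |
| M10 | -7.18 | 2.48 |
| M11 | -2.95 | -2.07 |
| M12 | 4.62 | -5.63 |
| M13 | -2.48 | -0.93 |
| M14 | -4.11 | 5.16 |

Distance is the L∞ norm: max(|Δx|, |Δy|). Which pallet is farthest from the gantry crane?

M2

Distances from (-2.99, 0.55):
M1: max(|5.63|, |1.34|) = 5.63 m
M2: max(|5.17|, |8.22|) = 8.22 m
M3: max(|4.50|, |7.46|) = 7.46 m
M4: max(|1.45|, |-0.82|) = 1.45 m
M5: max(|0.69|, |-0.70|) = 0.70 m
M6: max(|-2.38|, |4.62|) = 4.62 m
M7: max(|6.82|, |-1.60|) = 6.82 m
M8: max(|5.58|, |-0.34|) = 5.58 m
M9: max(|6.65|, |-3.34|) = 6.65 m
M10: max(|-4.19|, |1.93|) = 4.19 m
M11: max(|0.04|, |-2.62|) = 2.62 m
M12: max(|7.61|, |-6.18|) = 7.61 m
M13: max(|0.51|, |-1.48|) = 1.48 m
M14: max(|-1.12|, |4.61|) = 4.61 m
Maximum: M2 at 8.22 m.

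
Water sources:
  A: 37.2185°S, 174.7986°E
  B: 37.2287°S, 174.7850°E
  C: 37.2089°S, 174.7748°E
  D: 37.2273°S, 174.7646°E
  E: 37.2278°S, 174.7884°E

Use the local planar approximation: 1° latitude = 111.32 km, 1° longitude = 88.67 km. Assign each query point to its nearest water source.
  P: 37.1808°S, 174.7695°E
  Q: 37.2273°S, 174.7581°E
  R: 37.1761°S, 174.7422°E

P at 37.1808°S, 174.7695°E:
  A: √((-0.0377·111.32)² + (0.0291·88.67)²) = √(17.612828 + 6.657933) = 4.9265 km
  B: √((-0.0479·111.32)² + (0.0155·88.67)²) = √(28.432655 + 1.888934) = 5.5065 km
  C: √((-0.0281·111.32)² + (0.0053·88.67)²) = √(9.784960 + 0.220854) = 3.1632 km
  D: √((-0.0465·111.32)² + (-0.0049·88.67)²) = √(26.794910 + 0.188775) = 5.1946 km
  E: √((-0.0470·111.32)² + (0.0189·88.67)²) = √(27.374243 + 2.808517) = 5.4939 km
  → nearest: C (3.1632 km)
Q at 37.2273°S, 174.7581°E:
  A: √((0.0088·111.32)² + (0.0405·88.67)²) = √(0.959648 + 12.896251) = 3.7224 km
  B: √((-0.0014·111.32)² + (0.0269·88.67)²) = √(0.024289 + 5.689289) = 2.3903 km
  C: √((0.0184·111.32)² + (0.0167·88.67)²) = √(4.195484 + 2.192736) = 2.5275 km
  D: √((0.0000·111.32)² + (0.0065·88.67)²) = √(0.000000 + 0.332185) = 0.5764 km
  E: √((-0.0005·111.32)² + (0.0303·88.67)²) = √(0.003098 + 7.218362) = 2.6873 km
  → nearest: D (0.5764 km)
R at 37.1761°S, 174.7422°E:
  A: √((-0.0424·111.32)² + (0.0564·88.67)²) = √(22.278098 + 25.009881) = 6.8766 km
  B: √((-0.0526·111.32)² + (0.0428·88.67)²) = √(34.286084 + 14.402602) = 6.9777 km
  C: √((-0.0328·111.32)² + (0.0326·88.67)²) = √(13.331962 + 8.355811) = 4.6570 km
  D: √((-0.0512·111.32)² + (0.0224·88.67)²) = √(32.485258 + 3.945022) = 6.0358 km
  E: √((-0.0517·111.32)² + (0.0462·88.67)²) = √(33.122833 + 16.781755) = 7.0643 km
  → nearest: C (4.6570 km)

P→C; Q→D; R→C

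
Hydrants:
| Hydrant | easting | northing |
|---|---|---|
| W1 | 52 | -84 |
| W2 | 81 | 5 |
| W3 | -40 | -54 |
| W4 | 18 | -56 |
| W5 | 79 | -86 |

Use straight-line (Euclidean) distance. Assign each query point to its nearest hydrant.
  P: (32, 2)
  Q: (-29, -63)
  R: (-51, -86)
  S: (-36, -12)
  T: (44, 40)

P at (32, 2):
  W1: √((20)² + (-86)²) = √(400.000 + 7396.000) = 88.3
  W2: √((49)² + (3)²) = √(2401.000 + 9.000) = 49.1
  W3: √((-72)² + (-56)²) = √(5184.000 + 3136.000) = 91.2
  W4: √((-14)² + (-58)²) = √(196.000 + 3364.000) = 59.7
  W5: √((47)² + (-88)²) = √(2209.000 + 7744.000) = 99.8
  → nearest: W2 (49.1)
Q at (-29, -63):
  W1: √((81)² + (-21)²) = √(6561.000 + 441.000) = 83.7
  W2: √((110)² + (68)²) = √(12100.000 + 4624.000) = 129.3
  W3: √((-11)² + (9)²) = √(121.000 + 81.000) = 14.2
  W4: √((47)² + (7)²) = √(2209.000 + 49.000) = 47.5
  W5: √((108)² + (-23)²) = √(11664.000 + 529.000) = 110.4
  → nearest: W3 (14.2)
R at (-51, -86):
  W1: √((103)² + (2)²) = √(10609.000 + 4.000) = 103.0
  W2: √((132)² + (91)²) = √(17424.000 + 8281.000) = 160.3
  W3: √((11)² + (32)²) = √(121.000 + 1024.000) = 33.8
  W4: √((69)² + (30)²) = √(4761.000 + 900.000) = 75.2
  W5: √((130)² + (0)²) = √(16900.000 + 0.000) = 130.0
  → nearest: W3 (33.8)
S at (-36, -12):
  W1: √((88)² + (-72)²) = √(7744.000 + 5184.000) = 113.7
  W2: √((117)² + (17)²) = √(13689.000 + 289.000) = 118.2
  W3: √((-4)² + (-42)²) = √(16.000 + 1764.000) = 42.2
  W4: √((54)² + (-44)²) = √(2916.000 + 1936.000) = 69.7
  W5: √((115)² + (-74)²) = √(13225.000 + 5476.000) = 136.8
  → nearest: W3 (42.2)
T at (44, 40):
  W1: √((8)² + (-124)²) = √(64.000 + 15376.000) = 124.3
  W2: √((37)² + (-35)²) = √(1369.000 + 1225.000) = 50.9
  W3: √((-84)² + (-94)²) = √(7056.000 + 8836.000) = 126.1
  W4: √((-26)² + (-96)²) = √(676.000 + 9216.000) = 99.5
  W5: √((35)² + (-126)²) = √(1225.000 + 15876.000) = 130.8
  → nearest: W2 (50.9)

P→W2; Q→W3; R→W3; S→W3; T→W2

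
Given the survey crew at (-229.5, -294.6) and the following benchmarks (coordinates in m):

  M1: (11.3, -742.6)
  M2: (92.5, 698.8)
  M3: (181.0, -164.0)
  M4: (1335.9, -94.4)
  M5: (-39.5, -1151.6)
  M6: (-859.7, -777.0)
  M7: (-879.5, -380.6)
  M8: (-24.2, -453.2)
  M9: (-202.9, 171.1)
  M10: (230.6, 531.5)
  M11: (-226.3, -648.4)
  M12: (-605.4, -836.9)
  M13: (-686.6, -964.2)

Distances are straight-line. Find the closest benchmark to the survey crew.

M8

Distances from (-229.5, -294.6):
M1: √((240.8)² + (-448.0)²) = √(57984.640 + 200704.000) = 508.6 m
M2: √((322.0)² + (993.4)²) = √(103684.000 + 986843.560) = 1044.3 m
M3: √((410.5)² + (130.6)²) = √(168510.250 + 17056.360) = 430.8 m
M4: √((1565.4)² + (200.2)²) = √(2450477.160 + 40080.040) = 1578.1 m
M5: √((190.0)² + (-857.0)²) = √(36100.000 + 734449.000) = 877.8 m
M6: √((-630.2)² + (-482.4)²) = √(397152.040 + 232709.760) = 793.6 m
M7: √((-650.0)² + (-86.0)²) = √(422500.000 + 7396.000) = 655.7 m
M8: √((205.3)² + (-158.6)²) = √(42148.090 + 25153.960) = 259.4 m
M9: √((26.6)² + (465.7)²) = √(707.560 + 216876.490) = 466.5 m
M10: √((460.1)² + (826.1)²) = √(211692.010 + 682441.210) = 945.6 m
M11: √((3.2)² + (-353.8)²) = √(10.240 + 125174.440) = 353.8 m
M12: √((-375.9)² + (-542.3)²) = √(141300.810 + 294089.290) = 659.8 m
M13: √((-457.1)² + (-669.6)²) = √(208940.410 + 448364.160) = 810.7 m
Minimum: M8 at 259.4 m.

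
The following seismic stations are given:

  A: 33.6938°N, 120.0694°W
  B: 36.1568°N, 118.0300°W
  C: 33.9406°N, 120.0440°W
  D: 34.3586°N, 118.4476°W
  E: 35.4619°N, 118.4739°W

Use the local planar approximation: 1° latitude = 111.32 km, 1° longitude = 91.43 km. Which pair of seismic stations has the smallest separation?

Pairwise distances:
A–C: 27.5718 km
B–E: 87.3567 km
D–E: 122.8429 km
C–D: 153.1966 km
A–D: 165.7230 km
B–D: 203.7844 km
C–E: 222.0082 km
A–E: 244.9898 km
B–C: 307.8507 km
A–B: 331.5773 km
Closest pair: A–C at 27.5718 km.

A and C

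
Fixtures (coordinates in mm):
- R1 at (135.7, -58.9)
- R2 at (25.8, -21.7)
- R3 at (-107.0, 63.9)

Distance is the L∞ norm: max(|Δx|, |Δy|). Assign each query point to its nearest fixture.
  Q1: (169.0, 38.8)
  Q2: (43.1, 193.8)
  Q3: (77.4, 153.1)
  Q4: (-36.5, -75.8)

Q1 at (169.0, 38.8):
  R1: 97.7 mm
  R2: 143.2 mm
  R3: 276.0 mm
  → nearest: R1 (97.7 mm)
Q2 at (43.1, 193.8):
  R1: 252.7 mm
  R2: 215.5 mm
  R3: 150.1 mm
  → nearest: R3 (150.1 mm)
Q3 at (77.4, 153.1):
  R1: 212.0 mm
  R2: 174.8 mm
  R3: 184.4 mm
  → nearest: R2 (174.8 mm)
Q4 at (-36.5, -75.8):
  R1: 172.2 mm
  R2: 62.3 mm
  R3: 139.7 mm
  → nearest: R2 (62.3 mm)

Q1→R1; Q2→R3; Q3→R2; Q4→R2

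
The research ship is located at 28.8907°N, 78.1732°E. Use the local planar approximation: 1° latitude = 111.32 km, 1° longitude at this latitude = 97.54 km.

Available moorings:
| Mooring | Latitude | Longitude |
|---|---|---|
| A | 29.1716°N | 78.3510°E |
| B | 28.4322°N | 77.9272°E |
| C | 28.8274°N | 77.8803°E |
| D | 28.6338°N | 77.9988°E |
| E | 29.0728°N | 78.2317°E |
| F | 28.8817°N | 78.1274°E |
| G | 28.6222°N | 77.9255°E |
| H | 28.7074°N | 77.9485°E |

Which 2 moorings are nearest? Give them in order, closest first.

F, E

Distances from 28.8907°N, 78.1732°E:
A: 35.7570 km
B: 56.3991 km
C: 29.4256 km
D: 33.2750 km
E: 21.0592 km
F: 4.5783 km
G: 38.4333 km
H: 29.9454 km
Sorted: F (4.5783 km) < E (21.0592 km) < C (29.4256 km) < H (29.9454 km) < …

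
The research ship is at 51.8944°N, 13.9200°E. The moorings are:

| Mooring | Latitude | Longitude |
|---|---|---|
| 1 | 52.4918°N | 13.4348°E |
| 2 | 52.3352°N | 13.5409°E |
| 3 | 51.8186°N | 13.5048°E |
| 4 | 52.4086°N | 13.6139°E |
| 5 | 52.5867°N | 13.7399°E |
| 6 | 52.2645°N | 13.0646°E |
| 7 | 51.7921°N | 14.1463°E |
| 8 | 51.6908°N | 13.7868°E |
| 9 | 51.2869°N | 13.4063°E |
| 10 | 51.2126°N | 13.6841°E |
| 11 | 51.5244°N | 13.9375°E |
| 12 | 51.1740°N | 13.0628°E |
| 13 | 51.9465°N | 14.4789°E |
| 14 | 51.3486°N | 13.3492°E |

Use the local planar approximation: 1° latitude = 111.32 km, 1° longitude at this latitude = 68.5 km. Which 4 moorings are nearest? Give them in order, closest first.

Distances from 51.8944°N, 13.9200°E:
1: √((0.5974·111.32)² + (-0.4852·68.5)²) = √(4422.591551 + 1104.644990) = 74.3454 km
2: √((0.4408·111.32)² + (-0.3791·68.5)²) = √(2407.850768 + 674.355202) = 55.5176 km
3: √((-0.0758·111.32)² + (-0.4152·68.5)²) = √(71.200789 + 808.901857) = 29.6665 km
4: √((0.5142·111.32)² + (-0.3061·68.5)²) = √(3276.502774 + 439.650734) = 60.9603 km
5: √((0.6923·111.32)² + (-0.1801·68.5)²) = √(5939.297211 + 152.197868) = 78.0480 km
6: √((0.3701·111.32)² + (-0.8554·68.5)²) = √(1697.401437 + 3433.362306) = 71.6293 km
7: √((-0.1023·111.32)² + (0.2263·68.5)²) = √(129.687364 + 240.298052) = 19.2350 km
8: √((-0.2036·111.32)² + (-0.1332·68.5)²) = √(513.690983 + 83.251026) = 24.4324 km
9: √((-0.6075·111.32)² + (-0.5137·68.5)²) = √(4573.397604 + 1238.227013) = 76.2340 km
10: √((-0.6818·111.32)² + (-0.2359·68.5)²) = √(5760.502761 + 261.118129) = 77.5991 km
11: √((-0.3700·111.32)² + (0.0175·68.5)²) = √(1696.484295 + 1.437002) = 41.2058 km
12: √((-0.7204·111.32)² + (-0.8572·68.5)²) = √(6431.226477 + 3447.827011) = 99.3934 km
13: √((0.0521·111.32)² + (0.5589·68.5)²) = √(33.637355 + 1465.714426) = 38.7215 km
14: √((-0.5458·111.32)² + (-0.5708·68.5)²) = √(3691.589976 + 1528.794360) = 72.2522 km
Sorted: 7 (19.2350 km) < 8 (24.4324 km) < 3 (29.6665 km) < 13 (38.7215 km) < 11 (41.2058 km) < 2 (55.5176 km) < …

7, 8, 3, 13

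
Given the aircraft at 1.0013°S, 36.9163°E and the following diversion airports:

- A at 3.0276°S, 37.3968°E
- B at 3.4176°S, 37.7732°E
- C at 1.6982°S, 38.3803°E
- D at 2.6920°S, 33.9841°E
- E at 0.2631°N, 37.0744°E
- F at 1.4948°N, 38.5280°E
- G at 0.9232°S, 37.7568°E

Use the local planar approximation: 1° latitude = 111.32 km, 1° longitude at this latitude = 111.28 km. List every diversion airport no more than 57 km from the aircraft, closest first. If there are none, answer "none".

Distances from 1.0013°S, 36.9163°E:
A: 231.8185 km
B: 285.3845 km
C: 180.4423 km
D: 376.6843 km
E: 141.8483 km
F: 330.7202 km
G: 93.9340 km
Threshold 57 km: none within range.

none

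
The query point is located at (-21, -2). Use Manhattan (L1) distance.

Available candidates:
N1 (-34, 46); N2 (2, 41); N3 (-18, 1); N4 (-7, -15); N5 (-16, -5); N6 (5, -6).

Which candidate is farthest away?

Distances from (-21, -2):
N1: 61
N2: 66
N3: 6
N4: 27
N5: 8
N6: 30
Maximum: N2 at 66.

N2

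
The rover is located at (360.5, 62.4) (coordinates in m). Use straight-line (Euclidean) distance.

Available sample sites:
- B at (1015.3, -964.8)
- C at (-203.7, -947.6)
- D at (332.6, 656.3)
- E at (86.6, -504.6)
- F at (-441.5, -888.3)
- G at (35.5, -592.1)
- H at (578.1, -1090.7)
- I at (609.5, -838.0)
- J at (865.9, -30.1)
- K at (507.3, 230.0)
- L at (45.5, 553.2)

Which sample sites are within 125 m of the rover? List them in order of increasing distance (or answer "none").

none

Distances from (360.5, 62.4):
B: 1218.2 m
C: 1156.9 m
D: 594.6 m
E: 629.7 m
F: 1243.8 m
G: 730.7 m
H: 1173.5 m
I: 934.2 m
J: 513.8 m
K: 222.8 m
L: 583.2 m
Threshold 125 m: none within range.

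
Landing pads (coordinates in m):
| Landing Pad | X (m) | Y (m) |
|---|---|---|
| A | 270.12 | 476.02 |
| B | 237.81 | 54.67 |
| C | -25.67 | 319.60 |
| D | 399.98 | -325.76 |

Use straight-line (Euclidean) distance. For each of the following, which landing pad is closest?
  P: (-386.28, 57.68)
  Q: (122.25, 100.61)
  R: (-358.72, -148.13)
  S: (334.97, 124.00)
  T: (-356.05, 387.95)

P at (-386.28, 57.68):
  A: √((656.40)² + (418.34)²) = √(430860.9600 + 175008.3556) = 778.38 m
  B: √((624.09)² + (-3.01)²) = √(389488.3281 + 9.0601) = 624.10 m
  C: √((360.61)² + (261.92)²) = √(130039.5721 + 68602.0864) = 445.69 m
  D: √((786.26)² + (-383.44)²) = √(618204.7876 + 147026.2336) = 874.77 m
  → nearest: C (445.69 m)
Q at (122.25, 100.61):
  A: √((147.87)² + (375.41)²) = √(21865.5369 + 140932.6681) = 403.48 m
  B: √((115.56)² + (-45.94)²) = √(13354.1136 + 2110.4836) = 124.36 m
  C: √((-147.92)² + (218.99)²) = √(21880.3264 + 47956.6201) = 264.27 m
  D: √((277.73)² + (-426.37)²) = √(77133.9529 + 181791.3769) = 508.85 m
  → nearest: B (124.36 m)
R at (-358.72, -148.13):
  A: √((628.84)² + (624.15)²) = √(395439.7456 + 389563.2225) = 886.00 m
  B: √((596.53)² + (202.80)²) = √(355848.0409 + 41127.8400) = 630.06 m
  C: √((333.05)² + (467.73)²) = √(110922.3025 + 218771.3529) = 574.19 m
  D: √((758.70)² + (-177.63)²) = √(575625.6900 + 31552.4169) = 779.22 m
  → nearest: C (574.19 m)
S at (334.97, 124.00):
  A: √((-64.85)² + (352.02)²) = √(4205.5225 + 123918.0804) = 357.94 m
  B: √((-97.16)² + (-69.33)²) = √(9440.0656 + 4806.6489) = 119.36 m
  C: √((-360.64)² + (195.60)²) = √(130061.2096 + 38259.3600) = 410.27 m
  D: √((65.01)² + (-449.76)²) = √(4226.3001 + 202284.0576) = 454.43 m
  → nearest: B (119.36 m)
T at (-356.05, 387.95):
  A: √((626.17)² + (88.07)²) = √(392088.8689 + 7756.3249) = 632.33 m
  B: √((593.86)² + (-333.28)²) = √(352669.6996 + 111075.5584) = 680.99 m
  C: √((330.38)² + (-68.35)²) = √(109150.9444 + 4671.7225) = 337.38 m
  D: √((756.03)² + (-713.71)²) = √(571581.3609 + 509381.9641) = 1039.69 m
  → nearest: C (337.38 m)

P→C; Q→B; R→C; S→B; T→C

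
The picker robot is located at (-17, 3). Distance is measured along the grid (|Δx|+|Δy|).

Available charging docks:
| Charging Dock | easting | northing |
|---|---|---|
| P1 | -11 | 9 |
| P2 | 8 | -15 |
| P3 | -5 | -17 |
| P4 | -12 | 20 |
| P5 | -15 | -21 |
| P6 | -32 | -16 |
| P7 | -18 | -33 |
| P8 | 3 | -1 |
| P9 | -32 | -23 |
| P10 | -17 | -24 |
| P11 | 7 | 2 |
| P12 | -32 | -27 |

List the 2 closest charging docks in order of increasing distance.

Distances from (-17, 3):
P1: |6| + |6| = 6 + 6 = 12
P2: |25| + |-18| = 25 + 18 = 43
P3: |12| + |-20| = 12 + 20 = 32
P4: |5| + |17| = 5 + 17 = 22
P5: |2| + |-24| = 2 + 24 = 26
P6: |-15| + |-19| = 15 + 19 = 34
P7: |-1| + |-36| = 1 + 36 = 37
P8: |20| + |-4| = 20 + 4 = 24
P9: |-15| + |-26| = 15 + 26 = 41
P10: |0| + |-27| = 0 + 27 = 27
P11: |24| + |-1| = 24 + 1 = 25
P12: |-15| + |-30| = 15 + 30 = 45
Sorted: P1 (12) < P4 (22) < P8 (24) < P11 (25) < …

P1, P4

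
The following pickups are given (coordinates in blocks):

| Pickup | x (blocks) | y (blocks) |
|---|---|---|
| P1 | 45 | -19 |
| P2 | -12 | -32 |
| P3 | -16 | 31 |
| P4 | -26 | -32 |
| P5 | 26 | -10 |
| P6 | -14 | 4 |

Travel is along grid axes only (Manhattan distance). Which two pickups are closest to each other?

Pairwise distances:
P1–P2: 70 blocks
P1–P3: 111 blocks
P1–P4: 84 blocks
P1–P5: 28 blocks
P1–P6: 82 blocks
P2–P3: 67 blocks
P2–P4: 14 blocks
P2–P5: 60 blocks
P2–P6: 38 blocks
P3–P4: 73 blocks
P3–P5: 83 blocks
P3–P6: 29 blocks
P4–P5: 74 blocks
P4–P6: 48 blocks
P5–P6: 54 blocks
Closest pair: P2–P4 at 14 blocks.

P2 and P4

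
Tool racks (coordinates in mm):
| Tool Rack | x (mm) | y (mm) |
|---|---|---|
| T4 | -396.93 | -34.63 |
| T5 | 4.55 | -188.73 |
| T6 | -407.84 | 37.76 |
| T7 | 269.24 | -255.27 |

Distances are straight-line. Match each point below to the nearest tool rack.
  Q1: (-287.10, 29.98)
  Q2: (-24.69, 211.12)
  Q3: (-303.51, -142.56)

Q1→T6; Q2→T5; Q3→T4

Q1 at (-287.10, 29.98):
  T4: √((-109.83)² + (-64.61)²) = √(12062.6289 + 4174.4521) = 127.42 mm
  T5: √((291.65)² + (-218.71)²) = √(85059.7225 + 47834.0641) = 364.55 mm
  T6: √((-120.74)² + (7.78)²) = √(14578.1476 + 60.5284) = 120.99 mm
  T7: √((556.34)² + (-285.25)²) = √(309514.1956 + 81367.5625) = 625.21 mm
  → nearest: T6 (120.99 mm)
Q2 at (-24.69, 211.12):
  T4: √((-372.24)² + (-245.75)²) = √(138562.6176 + 60393.0625) = 446.04 mm
  T5: √((29.24)² + (-399.85)²) = √(854.9776 + 159880.0225) = 400.92 mm
  T6: √((-383.15)² + (-173.36)²) = √(146803.9225 + 30053.6896) = 420.54 mm
  T7: √((293.93)² + (-466.39)²) = √(86394.8449 + 217519.6321) = 551.28 mm
  → nearest: T5 (400.92 mm)
Q3 at (-303.51, -142.56):
  T4: √((-93.42)² + (107.93)²) = √(8727.2964 + 11648.8849) = 142.75 mm
  T5: √((308.06)² + (-46.17)²) = √(94900.9636 + 2131.6689) = 311.50 mm
  T6: √((-104.33)² + (180.32)²) = √(10884.7489 + 32515.3024) = 208.33 mm
  T7: √((572.75)² + (-112.71)²) = √(328042.5625 + 12703.5441) = 583.73 mm
  → nearest: T4 (142.75 mm)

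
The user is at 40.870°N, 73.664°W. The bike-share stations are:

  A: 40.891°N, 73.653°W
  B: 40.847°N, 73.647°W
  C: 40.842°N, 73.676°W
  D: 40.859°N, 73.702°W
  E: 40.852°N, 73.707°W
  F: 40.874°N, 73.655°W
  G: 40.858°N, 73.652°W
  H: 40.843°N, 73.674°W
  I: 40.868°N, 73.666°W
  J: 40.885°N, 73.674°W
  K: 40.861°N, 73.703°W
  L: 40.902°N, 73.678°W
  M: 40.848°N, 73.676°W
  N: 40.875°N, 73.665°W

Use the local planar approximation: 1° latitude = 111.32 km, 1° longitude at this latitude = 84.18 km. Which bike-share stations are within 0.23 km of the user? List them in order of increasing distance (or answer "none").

Distances from 40.870°N, 73.664°W:
A: 2.514 km
B: 2.933 km
C: 3.277 km
D: 3.425 km
E: 4.137 km
F: 0.879 km
G: 1.675 km
H: 3.121 km
I: 0.279 km
J: 1.870 km
K: 3.432 km
L: 3.752 km
M: 2.649 km
N: 0.563 km
Threshold 0.23 km: none within range.

none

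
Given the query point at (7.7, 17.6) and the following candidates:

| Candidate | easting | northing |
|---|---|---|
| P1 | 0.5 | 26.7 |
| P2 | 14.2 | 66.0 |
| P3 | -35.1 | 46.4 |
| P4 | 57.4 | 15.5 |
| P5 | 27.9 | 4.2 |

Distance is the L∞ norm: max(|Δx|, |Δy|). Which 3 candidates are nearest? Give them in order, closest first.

Distances from (7.7, 17.6):
P1: max(|-7.2|, |9.1|) = 9.1
P2: max(|6.5|, |48.4|) = 48.4
P3: max(|-42.8|, |28.8|) = 42.8
P4: max(|49.7|, |-2.1|) = 49.7
P5: max(|20.2|, |-13.4|) = 20.2
Sorted: P1 (9.1) < P5 (20.2) < P3 (42.8) < P2 (48.4) < P4 (49.7)

P1, P5, P3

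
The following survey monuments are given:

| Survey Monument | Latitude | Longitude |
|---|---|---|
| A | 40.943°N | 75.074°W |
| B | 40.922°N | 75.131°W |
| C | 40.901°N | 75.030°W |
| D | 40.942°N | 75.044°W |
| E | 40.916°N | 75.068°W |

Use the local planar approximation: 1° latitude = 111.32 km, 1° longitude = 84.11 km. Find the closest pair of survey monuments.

Pairwise distances:
A–B: 5.334 km
A–C: 5.963 km
A–D: 2.526 km
A–E: 3.048 km
B–C: 8.811 km
B–D: 7.649 km
B–E: 5.341 km
C–D: 4.714 km
C–E: 3.606 km
D–E: 3.529 km
Closest pair: A–D at 2.526 km.

A and D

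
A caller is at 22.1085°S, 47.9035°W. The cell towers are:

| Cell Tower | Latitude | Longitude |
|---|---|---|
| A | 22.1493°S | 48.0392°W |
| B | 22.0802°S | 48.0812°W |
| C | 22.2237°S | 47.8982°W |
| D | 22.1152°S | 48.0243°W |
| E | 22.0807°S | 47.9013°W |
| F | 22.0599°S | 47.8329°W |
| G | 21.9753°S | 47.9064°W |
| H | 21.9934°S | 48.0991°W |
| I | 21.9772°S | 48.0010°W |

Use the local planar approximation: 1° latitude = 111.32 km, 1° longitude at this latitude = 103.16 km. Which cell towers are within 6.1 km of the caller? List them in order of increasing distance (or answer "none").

E

Distances from 22.1085°S, 47.9035°W:
A: √((-0.0408·111.32)² + (-0.1357·103.16)²) = √(20.628456 + 195.966737) = 14.7172 km
B: √((0.0283·111.32)² + (-0.1777·103.16)²) = √(9.924743 + 336.045065) = 18.6003 km
C: √((-0.1152·111.32)² + (0.0053·103.16)²) = √(164.456617 + 0.298933) = 12.8357 km
D: √((-0.0067·111.32)² + (-0.1208·103.16)²) = √(0.556283 + 155.294665) = 12.4840 km
E: √((0.0278·111.32)² + (0.0022·103.16)²) = √(9.577143 + 0.051507) = 3.1030 km
F: √((0.0486·111.32)² + (0.0706·103.16)²) = √(29.269745 + 53.043487) = 9.0727 km
G: √((0.1332·111.32)² + (-0.0029·103.16)²) = √(219.864365 + 0.089499) = 14.8308 km
H: √((0.1151·111.32)² + (-0.1956·103.16)²) = √(164.171226 + 407.155558) = 23.9024 km
I: √((0.1313·111.32)² + (-0.0975·103.16)²) = √(213.636693 + 101.165376) = 17.7427 km
Threshold 6.1 km: E (3.1030 km) is within range.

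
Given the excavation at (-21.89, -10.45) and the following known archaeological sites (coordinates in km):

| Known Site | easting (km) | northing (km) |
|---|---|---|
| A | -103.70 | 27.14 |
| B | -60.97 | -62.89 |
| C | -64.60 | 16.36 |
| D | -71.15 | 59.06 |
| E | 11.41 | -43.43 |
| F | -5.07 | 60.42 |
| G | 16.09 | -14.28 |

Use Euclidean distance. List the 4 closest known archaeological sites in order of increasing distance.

Distances from (-21.89, -10.45):
A: 90.03 km
B: 65.40 km
C: 50.43 km
D: 85.19 km
E: 46.87 km
F: 72.84 km
G: 38.17 km
Sorted: G (38.17 km) < E (46.87 km) < C (50.43 km) < B (65.40 km) < F (72.84 km) < D (85.19 km) < …

G, E, C, B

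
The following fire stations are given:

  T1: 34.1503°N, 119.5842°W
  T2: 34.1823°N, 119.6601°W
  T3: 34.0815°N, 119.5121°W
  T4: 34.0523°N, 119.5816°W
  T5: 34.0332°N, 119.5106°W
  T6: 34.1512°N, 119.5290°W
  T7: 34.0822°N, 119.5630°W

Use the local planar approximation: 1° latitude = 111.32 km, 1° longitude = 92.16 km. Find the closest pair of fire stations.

T4 and T7

Pairwise distances:
T1–T2: 7.8498 km
T1–T3: 10.1395 km
T1–T4: 10.9120 km
T1–T5: 14.6947 km
T1–T6: 5.0882 km
T1–T7: 7.8286 km
T2–T3: 17.6622 km
T2–T4: 16.1792 km
T2–T5: 21.5712 km
T2–T6: 12.5684 km
T2–T7: 14.2916 km
T3–T4: 7.1827 km
T3–T5: 5.3785 km
T3–T6: 7.9138 km
T3–T7: 4.6916 km
T4–T5: 6.8801 km
T4–T6: 12.0295 km
T4–T7: 3.7439 km
T5–T6: 13.2448 km
T5–T7: 7.2852 km
T6–T7: 8.2956 km
Closest pair: T4–T7 at 3.7439 km.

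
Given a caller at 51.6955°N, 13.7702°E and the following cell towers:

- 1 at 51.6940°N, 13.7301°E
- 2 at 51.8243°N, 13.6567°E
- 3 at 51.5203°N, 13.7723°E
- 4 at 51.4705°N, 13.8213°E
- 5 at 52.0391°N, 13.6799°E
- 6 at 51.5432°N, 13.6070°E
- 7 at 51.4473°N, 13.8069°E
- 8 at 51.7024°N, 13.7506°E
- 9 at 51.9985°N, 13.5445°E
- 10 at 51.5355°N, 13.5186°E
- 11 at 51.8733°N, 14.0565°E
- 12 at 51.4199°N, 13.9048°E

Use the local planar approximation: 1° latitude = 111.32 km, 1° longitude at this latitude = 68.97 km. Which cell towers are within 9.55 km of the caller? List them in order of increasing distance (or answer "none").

Distances from 51.6955°N, 13.7702°E:
1: √((-0.0015·111.32)² + (-0.0401·68.97)²) = √(0.027882 + 7.649080) = 2.7707 km
2: √((0.1288·111.32)² + (-0.1135·68.97)²) = √(205.578703 + 61.279071) = 16.3358 km
3: √((-0.1752·111.32)² + (0.0021·68.97)²) = √(380.377307 + 0.020978) = 19.5038 km
4: √((-0.2250·111.32)² + (0.0511·68.97)²) = √(627.352209 + 12.421163) = 25.2937 km
5: √((0.3436·111.32)² + (-0.0903·68.97)²) = √(1463.028228 + 38.787872) = 38.7533 km
6: √((-0.1523·111.32)² + (-0.1632·68.97)²) = √(287.439337 + 126.695375) = 20.3503 km
7: √((-0.2482·111.32)² + (0.0367·68.97)²) = √(763.396122 + 6.406968) = 27.7453 km
8: √((0.0069·111.32)² + (-0.0196·68.97)²) = √(0.589990 + 1.827396) = 1.5548 km
9: √((0.3030·111.32)² + (-0.2257·68.97)²) = √(1137.710202 + 242.316825) = 37.1487 km
10: √((-0.1600·111.32)² + (-0.2516·68.97)²) = √(317.238845 + 301.121473) = 24.8669 km
11: √((0.1778·111.32)² + (0.2863·68.97)²) = √(391.750815 + 389.908900) = 27.9582 km
12: √((-0.2756·111.32)² + (0.1346·68.97)²) = √(941.249637 + 86.180810) = 32.0536 km
Threshold 9.55 km: 8 (1.5548 km), 1 (2.7707 km) are within range.

8, 1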